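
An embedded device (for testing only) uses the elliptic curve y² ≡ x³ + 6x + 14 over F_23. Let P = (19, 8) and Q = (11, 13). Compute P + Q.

(19, 8) + (11, 13). λ = (13 - 8)/(11 - 19) ≡ 5/15 mod 23. 15⁻¹ ≡ 20 (mod 23) since 15·20 = 300 ≡ 1, so λ ≡ 8.
  x = λ² - 19 - 11 = 64 - 30 ≡ 11; y = λ·(19 - 11) - 8 ≡ 10. → (11, 10)

(11, 10)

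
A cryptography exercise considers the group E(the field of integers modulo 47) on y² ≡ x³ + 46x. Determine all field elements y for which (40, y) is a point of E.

x³ + 46x + 0 = 65840 ≡ 40 (mod 47).
40 is a non-residue mod 47; no y exists.

none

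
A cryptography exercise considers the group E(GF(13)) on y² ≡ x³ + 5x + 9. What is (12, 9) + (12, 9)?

(3, 8)

tangent at (12, 9): λ = (3·12² + 5)/(2·9) ≡ 8/5. 5⁻¹ ≡ 8 (mod 13), so λ ≡ 8·8 ≡ 12.
  x = λ² - 12 - 12 = 144 - 24 ≡ 3; y = λ·(12 - 3) - 9 ≡ 8. → (3, 8)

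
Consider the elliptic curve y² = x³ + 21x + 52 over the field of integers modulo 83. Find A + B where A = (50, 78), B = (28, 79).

(50, 78) + (28, 79). λ = (79 - 78)/(28 - 50) ≡ 1/61 mod 83. 61⁻¹ ≡ 49 (mod 83) since 61·49 = 2989 ≡ 1, so λ ≡ 49.
  x = λ² - 50 - 28 = 2401 - 78 ≡ 82; y = λ·(50 - 82) - 78 ≡ 14. → (82, 14)

(82, 14)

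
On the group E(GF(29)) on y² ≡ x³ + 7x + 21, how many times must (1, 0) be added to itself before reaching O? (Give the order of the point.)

2P: (1, 0) + (1, 0): same x and y₁ ≡ -y₂, so the sum is O.
2P = O, so the order is 2.

2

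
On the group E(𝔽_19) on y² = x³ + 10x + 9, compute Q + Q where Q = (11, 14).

tangent at (11, 14): λ = (3·11² + 10)/(2·14) ≡ 12/9. 9⁻¹ ≡ 17 (mod 19) since 9·17 = 153 ≡ 1, so λ ≡ 12·17 ≡ 14.
  x = λ² - 11 - 11 = 196 - 22 ≡ 3; y = λ·(11 - 3) - 14 ≡ 3. → (3, 3)

(3, 3)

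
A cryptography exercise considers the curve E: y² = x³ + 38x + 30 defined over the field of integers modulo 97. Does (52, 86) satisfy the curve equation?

yes

y² = 86² ≡ 24; x³ + 38x + 30 = 142614 ≡ 24 (mod 97). 24 = 24.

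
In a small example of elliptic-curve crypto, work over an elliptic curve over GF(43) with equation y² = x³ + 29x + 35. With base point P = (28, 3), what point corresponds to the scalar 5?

(2, 12)

Repeated addition: build up to 5P.
2P: tangent at (28, 3): λ = (3·28² + 29)/(2·3) ≡ 16/6. 6⁻¹ ≡ 36 (mod 43) since 6·36 = 216 ≡ 1, so λ ≡ 16·36 ≡ 17.
  x = λ² - 28 - 28 = 289 - 56 ≡ 18; y = λ·(28 - 18) - 3 ≡ 38. → (18, 38)
3P: (18, 38) + (28, 3). λ = (3 - 38)/(28 - 18) ≡ 8/10 mod 43. 10⁻¹ ≡ 13 (mod 43), so λ ≡ 18.
  x = λ² - 18 - 28 = 324 - 46 ≡ 20; y = λ·(18 - 20) - 38 ≡ 12. → (20, 12)
4P: (20, 12) + (28, 3). λ = (3 - 12)/(28 - 20) ≡ 34/8 mod 43. 8⁻¹ ≡ 27 (mod 43), so λ ≡ 15.
  x = λ² - 20 - 28 = 225 - 48 ≡ 5; y = λ·(20 - 5) - 12 ≡ 41. → (5, 41)
5P: (5, 41) + (28, 3). λ = (3 - 41)/(28 - 5) ≡ 5/23 mod 43. 23⁻¹ ≡ 15 (mod 43) since 23·15 = 345 ≡ 1, so λ ≡ 32.
  x = λ² - 5 - 28 = 1024 - 33 ≡ 2; y = λ·(5 - 2) - 41 ≡ 12. → (2, 12)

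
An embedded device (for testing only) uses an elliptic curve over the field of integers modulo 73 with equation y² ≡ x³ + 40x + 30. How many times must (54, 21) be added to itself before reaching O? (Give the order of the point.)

12

2P: tangent at (54, 21): λ = (3·54² + 40)/(2·21) ≡ 28/42. 42⁻¹ ≡ 40 (mod 73) since 42·40 = 1680 ≡ 1, so λ ≡ 28·40 ≡ 25.
  x = λ² - 54 - 54 = 625 - 108 ≡ 6; y = λ·(54 - 6) - 21 ≡ 11. → (6, 11)
3P: (6, 11) + (54, 21). λ = (21 - 11)/(54 - 6) ≡ 10/48 mod 73. 48⁻¹ ≡ 35 (mod 73), so λ ≡ 58.
  x = λ² - 6 - 54 = 3364 - 60 ≡ 19; y = λ·(6 - 19) - 11 ≡ 38. → (19, 38)
4P: (19, 38) + (54, 21). λ = (21 - 38)/(54 - 19) ≡ 56/35 mod 73. 35⁻¹ ≡ 48 (mod 73) since 35·48 = 1680 ≡ 1, so λ ≡ 60.
  x = λ² - 19 - 54 = 3600 - 73 ≡ 23; y = λ·(19 - 23) - 38 ≡ 14. → (23, 14)
5P: (23, 14) + (54, 21). λ = (21 - 14)/(54 - 23) ≡ 7/31 mod 73. 31⁻¹ ≡ 33 (mod 73) since 31·33 = 1023 ≡ 1, so λ ≡ 12.
  x = λ² - 23 - 54 = 144 - 77 ≡ 67; y = λ·(23 - 67) - 14 ≡ 42. → (67, 42)
6P: (67, 42) + (54, 21). λ = (21 - 42)/(54 - 67) ≡ 52/60 mod 73. 60⁻¹ ≡ 28 (mod 73) since 60·28 = 1680 ≡ 1, so λ ≡ 69.
  x = λ² - 67 - 54 = 4761 - 121 ≡ 41; y = λ·(67 - 41) - 42 ≡ 0. → (41, 0)
7P: (41, 0) + (54, 21). λ = (21 - 0)/(54 - 41) ≡ 21/13 mod 73. 13⁻¹ ≡ 45 (mod 73) since 13·45 = 585 ≡ 1, so λ ≡ 69.
  x = λ² - 41 - 54 = 4761 - 95 ≡ 67; y = λ·(41 - 67) - 0 ≡ 31. → (67, 31)
8P: (67, 31) + (54, 21). λ = (21 - 31)/(54 - 67) ≡ 63/60 mod 73. 60⁻¹ ≡ 28 (mod 73) since 60·28 = 1680 ≡ 1, so λ ≡ 12.
  x = λ² - 67 - 54 = 144 - 121 ≡ 23; y = λ·(67 - 23) - 31 ≡ 59. → (23, 59)
9P: (23, 59) + (54, 21). λ = (21 - 59)/(54 - 23) ≡ 35/31 mod 73. 31⁻¹ ≡ 33 (mod 73) since 31·33 = 1023 ≡ 1, so λ ≡ 60.
  x = λ² - 23 - 54 = 3600 - 77 ≡ 19; y = λ·(23 - 19) - 59 ≡ 35. → (19, 35)
10P: (19, 35) + (54, 21). λ = (21 - 35)/(54 - 19) ≡ 59/35 mod 73. 35⁻¹ ≡ 48 (mod 73) since 35·48 = 1680 ≡ 1, so λ ≡ 58.
  x = λ² - 19 - 54 = 3364 - 73 ≡ 6; y = λ·(19 - 6) - 35 ≡ 62. → (6, 62)
11P: (6, 62) + (54, 21). λ = (21 - 62)/(54 - 6) ≡ 32/48 mod 73. 48⁻¹ ≡ 35 (mod 73), so λ ≡ 25.
  x = λ² - 6 - 54 = 625 - 60 ≡ 54; y = λ·(6 - 54) - 62 ≡ 52. → (54, 52)
12P: (54, 52) + (54, 21): same x and y₁ ≡ -y₂, so the sum is O.
12P = O, so the order is 12.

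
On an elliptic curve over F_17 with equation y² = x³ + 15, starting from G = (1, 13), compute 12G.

O

Double-and-add on 12 = (1100)₂. Start with G = (1, 13) for the leading 1-bit.
double: tangent at (1, 13): λ = (3·1² + 0)/(2·13) ≡ 3/9. 9⁻¹ ≡ 2 (mod 17) since 9·2 = 18 ≡ 1, so λ ≡ 3·2 ≡ 6.
  x = λ² - 1 - 1 = 36 - 2 ≡ 0; y = λ·(1 - 0) - 13 ≡ 10. → (0, 10)
add G: (0, 10) + (1, 13). λ = (13 - 10)/(1 - 0) ≡ 3/1 mod 17. 1⁻¹ ≡ 1 (mod 17) since 1·1 = 1 ≡ 1, so λ ≡ 3.
  x = λ² - 0 - 1 = 9 - 1 ≡ 8; y = λ·(0 - 8) - 10 ≡ 0. → (8, 0)
double: (8, 0) + (8, 0): same x and y₁ ≡ -y₂, so the sum is ∞.
double: ∞ + ∞ = ∞ (identity).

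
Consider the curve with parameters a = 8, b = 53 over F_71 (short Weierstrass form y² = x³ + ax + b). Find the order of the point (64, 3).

11

2P: tangent at (64, 3): λ = (3·64² + 8)/(2·3) ≡ 13/6. 6⁻¹ ≡ 12 (mod 71), so λ ≡ 13·12 ≡ 14.
  x = λ² - 64 - 64 = 196 - 128 ≡ 68; y = λ·(64 - 68) - 3 ≡ 12. → (68, 12)
3P: (68, 12) + (64, 3). λ = (3 - 12)/(64 - 68) ≡ 62/67 mod 71. 67⁻¹ ≡ 53 (mod 71) since 67·53 = 3551 ≡ 1, so λ ≡ 20.
  x = λ² - 68 - 64 = 400 - 132 ≡ 55; y = λ·(68 - 55) - 12 ≡ 35. → (55, 35)
4P: (55, 35) + (64, 3). λ = (3 - 35)/(64 - 55) ≡ 39/9 mod 71. 9⁻¹ ≡ 8 (mod 71) since 9·8 = 72 ≡ 1, so λ ≡ 28.
  x = λ² - 55 - 64 = 784 - 119 ≡ 26; y = λ·(55 - 26) - 35 ≡ 67. → (26, 67)
5P: (26, 67) + (64, 3). λ = (3 - 67)/(64 - 26) ≡ 7/38 mod 71. 38⁻¹ ≡ 43 (mod 71) since 38·43 = 1634 ≡ 1, so λ ≡ 17.
  x = λ² - 26 - 64 = 289 - 90 ≡ 57; y = λ·(26 - 57) - 67 ≡ 45. → (57, 45)
6P: (57, 45) + (64, 3). λ = (3 - 45)/(64 - 57) ≡ 29/7 mod 71. 7⁻¹ ≡ 61 (mod 71), so λ ≡ 65.
  x = λ² - 57 - 64 = 4225 - 121 ≡ 57; y = λ·(57 - 57) - 45 ≡ 26. → (57, 26)
7P: (57, 26) + (64, 3). λ = (3 - 26)/(64 - 57) ≡ 48/7 mod 71. 7⁻¹ ≡ 61 (mod 71) since 7·61 = 427 ≡ 1, so λ ≡ 17.
  x = λ² - 57 - 64 = 289 - 121 ≡ 26; y = λ·(57 - 26) - 26 ≡ 4. → (26, 4)
8P: (26, 4) + (64, 3). λ = (3 - 4)/(64 - 26) ≡ 70/38 mod 71. 38⁻¹ ≡ 43 (mod 71), so λ ≡ 28.
  x = λ² - 26 - 64 = 784 - 90 ≡ 55; y = λ·(26 - 55) - 4 ≡ 36. → (55, 36)
9P: (55, 36) + (64, 3). λ = (3 - 36)/(64 - 55) ≡ 38/9 mod 71. 9⁻¹ ≡ 8 (mod 71), so λ ≡ 20.
  x = λ² - 55 - 64 = 400 - 119 ≡ 68; y = λ·(55 - 68) - 36 ≡ 59. → (68, 59)
10P: (68, 59) + (64, 3). λ = (3 - 59)/(64 - 68) ≡ 15/67 mod 71. 67⁻¹ ≡ 53 (mod 71) since 67·53 = 3551 ≡ 1, so λ ≡ 14.
  x = λ² - 68 - 64 = 196 - 132 ≡ 64; y = λ·(68 - 64) - 59 ≡ 68. → (64, 68)
11P: (64, 68) + (64, 3): same x and y₁ ≡ -y₂, so the sum is O.
11P = O, so the order is 11.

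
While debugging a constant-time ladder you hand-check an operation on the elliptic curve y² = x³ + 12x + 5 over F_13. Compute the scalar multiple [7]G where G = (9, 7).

(11, 5)

Double-and-add on 7 = (111)₂. Start with G = (9, 7) for the leading 1-bit.
double: tangent at (9, 7): λ = (3·9² + 12)/(2·7) ≡ 8/1. 1⁻¹ ≡ 1 (mod 13), so λ ≡ 8·1 ≡ 8.
  x = λ² - 9 - 9 = 64 - 18 ≡ 7; y = λ·(9 - 7) - 7 ≡ 9. → (7, 9)
add G: (7, 9) + (9, 7). λ = (7 - 9)/(9 - 7) ≡ 11/2 mod 13. 2⁻¹ ≡ 7 (mod 13), so λ ≡ 12.
  x = λ² - 7 - 9 = 144 - 16 ≡ 11; y = λ·(7 - 11) - 9 ≡ 8. → (11, 8)
double: tangent at (11, 8): λ = (3·11² + 12)/(2·8) ≡ 11/3. 3⁻¹ ≡ 9 (mod 13) since 3·9 = 27 ≡ 1, so λ ≡ 11·9 ≡ 8.
  x = λ² - 11 - 11 = 64 - 22 ≡ 3; y = λ·(11 - 3) - 8 ≡ 4. → (3, 4)
add G: (3, 4) + (9, 7). λ = (7 - 4)/(9 - 3) ≡ 3/6 mod 13. 6⁻¹ ≡ 11 (mod 13), so λ ≡ 7.
  x = λ² - 3 - 9 = 49 - 12 ≡ 11; y = λ·(3 - 11) - 4 ≡ 5. → (11, 5)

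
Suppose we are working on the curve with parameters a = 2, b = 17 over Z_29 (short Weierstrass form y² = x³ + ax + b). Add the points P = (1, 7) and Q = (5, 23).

(10, 15)

(1, 7) + (5, 23). λ = (23 - 7)/(5 - 1) ≡ 16/4 mod 29. 4⁻¹ ≡ 22 (mod 29) since 4·22 = 88 ≡ 1, so λ ≡ 4.
  x = λ² - 1 - 5 = 16 - 6 ≡ 10; y = λ·(1 - 10) - 7 ≡ 15. → (10, 15)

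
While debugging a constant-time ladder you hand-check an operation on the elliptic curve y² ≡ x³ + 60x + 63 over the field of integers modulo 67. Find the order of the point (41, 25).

8

2P: tangent at (41, 25): λ = (3·41² + 60)/(2·25) ≡ 11/50. 50⁻¹ ≡ 63 (mod 67), so λ ≡ 11·63 ≡ 23.
  x = λ² - 41 - 41 = 529 - 82 ≡ 45; y = λ·(41 - 45) - 25 ≡ 17. → (45, 17)
3P: (45, 17) + (41, 25). λ = (25 - 17)/(41 - 45) ≡ 8/63 mod 67. 63⁻¹ ≡ 50 (mod 67), so λ ≡ 65.
  x = λ² - 45 - 41 = 4225 - 86 ≡ 52; y = λ·(45 - 52) - 17 ≡ 64. → (52, 64)
4P: (52, 64) + (41, 25). λ = (25 - 64)/(41 - 52) ≡ 28/56 mod 67. 56⁻¹ ≡ 6 (mod 67) since 56·6 = 336 ≡ 1, so λ ≡ 34.
  x = λ² - 52 - 41 = 1156 - 93 ≡ 58; y = λ·(52 - 58) - 64 ≡ 0. → (58, 0)
5P: (58, 0) + (41, 25). λ = (25 - 0)/(41 - 58) ≡ 25/50 mod 67. 50⁻¹ ≡ 63 (mod 67), so λ ≡ 34.
  x = λ² - 58 - 41 = 1156 - 99 ≡ 52; y = λ·(58 - 52) - 0 ≡ 3. → (52, 3)
6P: (52, 3) + (41, 25). λ = (25 - 3)/(41 - 52) ≡ 22/56 mod 67. 56⁻¹ ≡ 6 (mod 67), so λ ≡ 65.
  x = λ² - 52 - 41 = 4225 - 93 ≡ 45; y = λ·(52 - 45) - 3 ≡ 50. → (45, 50)
7P: (45, 50) + (41, 25). λ = (25 - 50)/(41 - 45) ≡ 42/63 mod 67. 63⁻¹ ≡ 50 (mod 67) since 63·50 = 3150 ≡ 1, so λ ≡ 23.
  x = λ² - 45 - 41 = 529 - 86 ≡ 41; y = λ·(45 - 41) - 50 ≡ 42. → (41, 42)
8P: (41, 42) + (41, 25): same x and y₁ ≡ -y₂, so the sum is ∞.
8P = ∞, so the order is 8.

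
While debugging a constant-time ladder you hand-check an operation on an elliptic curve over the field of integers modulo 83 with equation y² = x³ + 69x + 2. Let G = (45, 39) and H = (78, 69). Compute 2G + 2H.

(64, 76)

First 2G:
Repeated addition: build up to 2G.
2G: tangent at (45, 39): λ = (3·45² + 69)/(2·39) ≡ 2/78. 78⁻¹ ≡ 33 (mod 83) since 78·33 = 2574 ≡ 1, so λ ≡ 2·33 ≡ 66.
  x = λ² - 45 - 45 = 4356 - 90 ≡ 33; y = λ·(45 - 33) - 39 ≡ 6. → (33, 6)
2G = (33, 6).
Next 2H:
Repeated addition: build up to 2H.
2H: tangent at (78, 69): λ = (3·78² + 69)/(2·69) ≡ 61/55. 55⁻¹ ≡ 80 (mod 83) since 55·80 = 4400 ≡ 1, so λ ≡ 61·80 ≡ 66.
  x = λ² - 78 - 78 = 4356 - 156 ≡ 50; y = λ·(78 - 50) - 69 ≡ 36. → (50, 36)
2H = (50, 36).
Finally 2G + 2H:
(33, 6) + (50, 36). λ = (36 - 6)/(50 - 33) ≡ 30/17 mod 83. 17⁻¹ ≡ 44 (mod 83), so λ ≡ 75.
  x = λ² - 33 - 50 = 5625 - 83 ≡ 64; y = λ·(33 - 64) - 6 ≡ 76. → (64, 76)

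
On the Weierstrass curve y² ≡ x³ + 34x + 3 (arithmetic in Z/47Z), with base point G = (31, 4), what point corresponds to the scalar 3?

(10, 36)

Repeated addition: build up to 3G.
2G: tangent at (31, 4): λ = (3·31² + 34)/(2·4) ≡ 3/8. 8⁻¹ ≡ 6 (mod 47) since 8·6 = 48 ≡ 1, so λ ≡ 3·6 ≡ 18.
  x = λ² - 31 - 31 = 324 - 62 ≡ 27; y = λ·(31 - 27) - 4 ≡ 21. → (27, 21)
3G: (27, 21) + (31, 4). λ = (4 - 21)/(31 - 27) ≡ 30/4 mod 47. 4⁻¹ ≡ 12 (mod 47), so λ ≡ 31.
  x = λ² - 27 - 31 = 961 - 58 ≡ 10; y = λ·(27 - 10) - 21 ≡ 36. → (10, 36)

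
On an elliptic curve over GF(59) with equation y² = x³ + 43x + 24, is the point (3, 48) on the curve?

y² = 48² ≡ 3; x³ + 43x + 24 = 180 ≡ 3 (mod 59). 3 = 3.

yes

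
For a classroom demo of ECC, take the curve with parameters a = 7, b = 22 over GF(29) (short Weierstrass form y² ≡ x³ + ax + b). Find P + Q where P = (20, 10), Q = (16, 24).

(20, 10) + (16, 24). λ = (24 - 10)/(16 - 20) ≡ 14/25 mod 29. 25⁻¹ ≡ 7 (mod 29) since 25·7 = 175 ≡ 1, so λ ≡ 11.
  x = λ² - 20 - 16 = 121 - 36 ≡ 27; y = λ·(20 - 27) - 10 ≡ 0. → (27, 0)

(27, 0)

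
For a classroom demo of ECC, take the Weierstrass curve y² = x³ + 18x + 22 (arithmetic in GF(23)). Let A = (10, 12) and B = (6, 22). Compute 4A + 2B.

(19, 22)

First 4A:
Double-and-add on 4 = (100)₂. Start with A = (10, 12) for the leading 1-bit.
double: tangent at (10, 12): λ = (3·10² + 18)/(2·12) ≡ 19/1. 1⁻¹ ≡ 1 (mod 23), so λ ≡ 19·1 ≡ 19.
  x = λ² - 10 - 10 = 361 - 20 ≡ 19; y = λ·(10 - 19) - 12 ≡ 1. → (19, 1)
double: tangent at (19, 1): λ = (3·19² + 18)/(2·1) ≡ 20/2. 2⁻¹ ≡ 12 (mod 23), so λ ≡ 20·12 ≡ 10.
  x = λ² - 19 - 19 = 100 - 38 ≡ 16; y = λ·(19 - 16) - 1 ≡ 6. → (16, 6)
4A = (16, 6).
Next 2B:
Repeated addition: build up to 2B.
2B: tangent at (6, 22): λ = (3·6² + 18)/(2·22) ≡ 11/21. 21⁻¹ ≡ 11 (mod 23), so λ ≡ 11·11 ≡ 6.
  x = λ² - 6 - 6 = 36 - 12 ≡ 1; y = λ·(6 - 1) - 22 ≡ 8. → (1, 8)
2B = (1, 8).
Finally 4A + 2B:
(16, 6) + (1, 8). λ = (8 - 6)/(1 - 16) ≡ 2/8 mod 23. 8⁻¹ ≡ 3 (mod 23) since 8·3 = 24 ≡ 1, so λ ≡ 6.
  x = λ² - 16 - 1 = 36 - 17 ≡ 19; y = λ·(16 - 19) - 6 ≡ 22. → (19, 22)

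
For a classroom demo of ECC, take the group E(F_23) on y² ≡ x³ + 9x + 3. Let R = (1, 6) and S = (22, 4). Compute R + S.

(1, 6) + (22, 4). λ = (4 - 6)/(22 - 1) ≡ 21/21 mod 23. 21⁻¹ ≡ 11 (mod 23), so λ ≡ 1.
  x = λ² - 1 - 22 = 1 - 23 ≡ 1; y = λ·(1 - 1) - 6 ≡ 17. → (1, 17)

(1, 17)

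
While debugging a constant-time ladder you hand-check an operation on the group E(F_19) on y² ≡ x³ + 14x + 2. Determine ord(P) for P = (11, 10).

12

2P: tangent at (11, 10): λ = (3·11² + 14)/(2·10) ≡ 16/1. 1⁻¹ ≡ 1 (mod 19) since 1·1 = 1 ≡ 1, so λ ≡ 16·1 ≡ 16.
  x = λ² - 11 - 11 = 256 - 22 ≡ 6; y = λ·(11 - 6) - 10 ≡ 13. → (6, 13)
3P: (6, 13) + (11, 10). λ = (10 - 13)/(11 - 6) ≡ 16/5 mod 19. 5⁻¹ ≡ 4 (mod 19), so λ ≡ 7.
  x = λ² - 6 - 11 = 49 - 17 ≡ 13; y = λ·(6 - 13) - 13 ≡ 14. → (13, 14)
4P: (13, 14) + (11, 10). λ = (10 - 14)/(11 - 13) ≡ 15/17 mod 19. 17⁻¹ ≡ 9 (mod 19), so λ ≡ 2.
  x = λ² - 13 - 11 = 4 - 24 ≡ 18; y = λ·(13 - 18) - 14 ≡ 14. → (18, 14)
5P: (18, 14) + (11, 10). λ = (10 - 14)/(11 - 18) ≡ 15/12 mod 19. 12⁻¹ ≡ 8 (mod 19) since 12·8 = 96 ≡ 1, so λ ≡ 6.
  x = λ² - 18 - 11 = 36 - 29 ≡ 7; y = λ·(18 - 7) - 14 ≡ 14. → (7, 14)
6P: (7, 14) + (11, 10). λ = (10 - 14)/(11 - 7) ≡ 15/4 mod 19. 4⁻¹ ≡ 5 (mod 19) since 4·5 = 20 ≡ 1, so λ ≡ 18.
  x = λ² - 7 - 11 = 324 - 18 ≡ 2; y = λ·(7 - 2) - 14 ≡ 0. → (2, 0)
7P: (2, 0) + (11, 10). λ = (10 - 0)/(11 - 2) ≡ 10/9 mod 19. 9⁻¹ ≡ 17 (mod 19) since 9·17 = 153 ≡ 1, so λ ≡ 18.
  x = λ² - 2 - 11 = 324 - 13 ≡ 7; y = λ·(2 - 7) - 0 ≡ 5. → (7, 5)
8P: (7, 5) + (11, 10). λ = (10 - 5)/(11 - 7) ≡ 5/4 mod 19. 4⁻¹ ≡ 5 (mod 19), so λ ≡ 6.
  x = λ² - 7 - 11 = 36 - 18 ≡ 18; y = λ·(7 - 18) - 5 ≡ 5. → (18, 5)
9P: (18, 5) + (11, 10). λ = (10 - 5)/(11 - 18) ≡ 5/12 mod 19. 12⁻¹ ≡ 8 (mod 19), so λ ≡ 2.
  x = λ² - 18 - 11 = 4 - 29 ≡ 13; y = λ·(18 - 13) - 5 ≡ 5. → (13, 5)
10P: (13, 5) + (11, 10). λ = (10 - 5)/(11 - 13) ≡ 5/17 mod 19. 17⁻¹ ≡ 9 (mod 19), so λ ≡ 7.
  x = λ² - 13 - 11 = 49 - 24 ≡ 6; y = λ·(13 - 6) - 5 ≡ 6. → (6, 6)
11P: (6, 6) + (11, 10). λ = (10 - 6)/(11 - 6) ≡ 4/5 mod 19. 5⁻¹ ≡ 4 (mod 19) since 5·4 = 20 ≡ 1, so λ ≡ 16.
  x = λ² - 6 - 11 = 256 - 17 ≡ 11; y = λ·(6 - 11) - 6 ≡ 9. → (11, 9)
12P: (11, 9) + (11, 10): same x and y₁ ≡ -y₂, so the sum is O.
12P = O, so the order is 12.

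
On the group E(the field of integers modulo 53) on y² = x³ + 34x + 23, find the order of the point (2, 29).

12

2P: tangent at (2, 29): λ = (3·2² + 34)/(2·29) ≡ 46/5. 5⁻¹ ≡ 32 (mod 53) since 5·32 = 160 ≡ 1, so λ ≡ 46·32 ≡ 41.
  x = λ² - 2 - 2 = 1681 - 4 ≡ 34; y = λ·(2 - 34) - 29 ≡ 37. → (34, 37)
3P: (34, 37) + (2, 29). λ = (29 - 37)/(2 - 34) ≡ 45/21 mod 53. 21⁻¹ ≡ 48 (mod 53), so λ ≡ 40.
  x = λ² - 34 - 2 = 1600 - 36 ≡ 27; y = λ·(34 - 27) - 37 ≡ 31. → (27, 31)
4P: (27, 31) + (2, 29). λ = (29 - 31)/(2 - 27) ≡ 51/28 mod 53. 28⁻¹ ≡ 36 (mod 53), so λ ≡ 34.
  x = λ² - 27 - 2 = 1156 - 29 ≡ 14; y = λ·(27 - 14) - 31 ≡ 40. → (14, 40)
5P: (14, 40) + (2, 29). λ = (29 - 40)/(2 - 14) ≡ 42/41 mod 53. 41⁻¹ ≡ 22 (mod 53), so λ ≡ 23.
  x = λ² - 14 - 2 = 529 - 16 ≡ 36; y = λ·(14 - 36) - 40 ≡ 37. → (36, 37)
6P: (36, 37) + (2, 29). λ = (29 - 37)/(2 - 36) ≡ 45/19 mod 53. 19⁻¹ ≡ 14 (mod 53), so λ ≡ 47.
  x = λ² - 36 - 2 = 2209 - 38 ≡ 51; y = λ·(36 - 51) - 37 ≡ 0. → (51, 0)
7P: (51, 0) + (2, 29). λ = (29 - 0)/(2 - 51) ≡ 29/4 mod 53. 4⁻¹ ≡ 40 (mod 53), so λ ≡ 47.
  x = λ² - 51 - 2 = 2209 - 53 ≡ 36; y = λ·(51 - 36) - 0 ≡ 16. → (36, 16)
8P: (36, 16) + (2, 29). λ = (29 - 16)/(2 - 36) ≡ 13/19 mod 53. 19⁻¹ ≡ 14 (mod 53), so λ ≡ 23.
  x = λ² - 36 - 2 = 529 - 38 ≡ 14; y = λ·(36 - 14) - 16 ≡ 13. → (14, 13)
9P: (14, 13) + (2, 29). λ = (29 - 13)/(2 - 14) ≡ 16/41 mod 53. 41⁻¹ ≡ 22 (mod 53) since 41·22 = 902 ≡ 1, so λ ≡ 34.
  x = λ² - 14 - 2 = 1156 - 16 ≡ 27; y = λ·(14 - 27) - 13 ≡ 22. → (27, 22)
10P: (27, 22) + (2, 29). λ = (29 - 22)/(2 - 27) ≡ 7/28 mod 53. 28⁻¹ ≡ 36 (mod 53) since 28·36 = 1008 ≡ 1, so λ ≡ 40.
  x = λ² - 27 - 2 = 1600 - 29 ≡ 34; y = λ·(27 - 34) - 22 ≡ 16. → (34, 16)
11P: (34, 16) + (2, 29). λ = (29 - 16)/(2 - 34) ≡ 13/21 mod 53. 21⁻¹ ≡ 48 (mod 53) since 21·48 = 1008 ≡ 1, so λ ≡ 41.
  x = λ² - 34 - 2 = 1681 - 36 ≡ 2; y = λ·(34 - 2) - 16 ≡ 24. → (2, 24)
12P: (2, 24) + (2, 29): same x and y₁ ≡ -y₂, so the sum is ∞.
12P = ∞, so the order is 12.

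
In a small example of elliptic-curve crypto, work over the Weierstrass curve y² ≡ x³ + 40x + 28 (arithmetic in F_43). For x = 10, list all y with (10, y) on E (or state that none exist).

x³ + 40x + 28 = 1428 ≡ 9 (mod 43).
Square roots of 9 mod 43: 3 and 40 (since 3² = 9 ≡ 9).

3, 40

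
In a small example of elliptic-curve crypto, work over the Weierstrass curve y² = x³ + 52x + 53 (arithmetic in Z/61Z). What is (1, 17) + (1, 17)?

(47, 27)

tangent at (1, 17): λ = (3·1² + 52)/(2·17) ≡ 55/34. 34⁻¹ ≡ 9 (mod 61), so λ ≡ 55·9 ≡ 7.
  x = λ² - 1 - 1 = 49 - 2 ≡ 47; y = λ·(1 - 47) - 17 ≡ 27. → (47, 27)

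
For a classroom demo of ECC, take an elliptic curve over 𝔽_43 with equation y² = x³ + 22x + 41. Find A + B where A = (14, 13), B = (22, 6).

(38, 8)

(14, 13) + (22, 6). λ = (6 - 13)/(22 - 14) ≡ 36/8 mod 43. 8⁻¹ ≡ 27 (mod 43), so λ ≡ 26.
  x = λ² - 14 - 22 = 676 - 36 ≡ 38; y = λ·(14 - 38) - 13 ≡ 8. → (38, 8)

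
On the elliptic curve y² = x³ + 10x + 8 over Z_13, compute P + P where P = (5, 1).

tangent at (5, 1): λ = (3·5² + 10)/(2·1) ≡ 7/2. 2⁻¹ ≡ 7 (mod 13), so λ ≡ 7·7 ≡ 10.
  x = λ² - 5 - 5 = 100 - 10 ≡ 12; y = λ·(5 - 12) - 1 ≡ 7. → (12, 7)

(12, 7)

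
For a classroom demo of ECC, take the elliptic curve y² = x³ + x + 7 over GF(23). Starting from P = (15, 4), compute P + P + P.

(1, 20)

Repeated addition: build up to 3P.
2P: tangent at (15, 4): λ = (3·15² + 1)/(2·4) ≡ 9/8. 8⁻¹ ≡ 3 (mod 23), so λ ≡ 9·3 ≡ 4.
  x = λ² - 15 - 15 = 16 - 30 ≡ 9; y = λ·(15 - 9) - 4 ≡ 20. → (9, 20)
3P: (9, 20) + (15, 4). λ = (4 - 20)/(15 - 9) ≡ 7/6 mod 23. 6⁻¹ ≡ 4 (mod 23), so λ ≡ 5.
  x = λ² - 9 - 15 = 25 - 24 ≡ 1; y = λ·(9 - 1) - 20 ≡ 20. → (1, 20)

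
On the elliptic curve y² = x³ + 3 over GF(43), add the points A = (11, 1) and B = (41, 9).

(11, 1) + (41, 9). λ = (9 - 1)/(41 - 11) ≡ 8/30 mod 43. 30⁻¹ ≡ 33 (mod 43) since 30·33 = 990 ≡ 1, so λ ≡ 6.
  x = λ² - 11 - 41 = 36 - 52 ≡ 27; y = λ·(11 - 27) - 1 ≡ 32. → (27, 32)

(27, 32)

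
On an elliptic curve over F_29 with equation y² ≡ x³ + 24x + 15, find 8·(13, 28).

O

Write Q = (13, 28).
Repeated addition: build up to 8Q.
2Q: tangent at (13, 28): λ = (3·13² + 24)/(2·28) ≡ 9/27. 27⁻¹ ≡ 14 (mod 29) since 27·14 = 378 ≡ 1, so λ ≡ 9·14 ≡ 10.
  x = λ² - 13 - 13 = 100 - 26 ≡ 16; y = λ·(13 - 16) - 28 ≡ 0. → (16, 0)
3Q: (16, 0) + (13, 28). λ = (28 - 0)/(13 - 16) ≡ 28/26 mod 29. 26⁻¹ ≡ 19 (mod 29) since 26·19 = 494 ≡ 1, so λ ≡ 10.
  x = λ² - 16 - 13 = 100 - 29 ≡ 13; y = λ·(16 - 13) - 0 ≡ 1. → (13, 1)
4Q: (13, 1) + (13, 28): same x and y₁ ≡ -y₂, so the sum is 𝒪.
5Q: 𝒪 + (13, 28) = (13, 28) (identity).
6Q: tangent at (13, 28): λ = (3·13² + 24)/(2·28) ≡ 9/27. 27⁻¹ ≡ 14 (mod 29) since 27·14 = 378 ≡ 1, so λ ≡ 9·14 ≡ 10.
  x = λ² - 13 - 13 = 100 - 26 ≡ 16; y = λ·(13 - 16) - 28 ≡ 0. → (16, 0)
7Q: (16, 0) + (13, 28). λ = (28 - 0)/(13 - 16) ≡ 28/26 mod 29. 26⁻¹ ≡ 19 (mod 29), so λ ≡ 10.
  x = λ² - 16 - 13 = 100 - 29 ≡ 13; y = λ·(16 - 13) - 0 ≡ 1. → (13, 1)
8Q: (13, 1) + (13, 28): same x and y₁ ≡ -y₂, so the sum is 𝒪.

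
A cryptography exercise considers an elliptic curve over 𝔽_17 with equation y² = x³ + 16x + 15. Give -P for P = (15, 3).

(15, 14)

-(15, 3) = (15, -3 mod 17) = (15, 14).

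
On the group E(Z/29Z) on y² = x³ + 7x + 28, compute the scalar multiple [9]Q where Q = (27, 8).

(13, 24)

Repeated addition: build up to 9Q.
2Q: tangent at (27, 8): λ = (3·27² + 7)/(2·8) ≡ 19/16. 16⁻¹ ≡ 20 (mod 29), so λ ≡ 19·20 ≡ 3.
  x = λ² - 27 - 27 = 9 - 54 ≡ 13; y = λ·(27 - 13) - 8 ≡ 5. → (13, 5)
3Q: (13, 5) + (27, 8). λ = (8 - 5)/(27 - 13) ≡ 3/14 mod 29. 14⁻¹ ≡ 27 (mod 29) since 14·27 = 378 ≡ 1, so λ ≡ 23.
  x = λ² - 13 - 27 = 529 - 40 ≡ 25; y = λ·(13 - 25) - 5 ≡ 9. → (25, 9)
4Q: (25, 9) + (27, 8). λ = (8 - 9)/(27 - 25) ≡ 28/2 mod 29. 2⁻¹ ≡ 15 (mod 29), so λ ≡ 14.
  x = λ² - 25 - 27 = 196 - 52 ≡ 28; y = λ·(25 - 28) - 9 ≡ 7. → (28, 7)
5Q: (28, 7) + (27, 8). λ = (8 - 7)/(27 - 28) ≡ 1/28 mod 29. 28⁻¹ ≡ 28 (mod 29) since 28·28 = 784 ≡ 1, so λ ≡ 28.
  x = λ² - 28 - 27 = 784 - 55 ≡ 4; y = λ·(28 - 4) - 7 ≡ 27. → (4, 27)
6Q: (4, 27) + (27, 8). λ = (8 - 27)/(27 - 4) ≡ 10/23 mod 29. 23⁻¹ ≡ 24 (mod 29), so λ ≡ 8.
  x = λ² - 4 - 27 = 64 - 31 ≡ 4; y = λ·(4 - 4) - 27 ≡ 2. → (4, 2)
7Q: (4, 2) + (27, 8). λ = (8 - 2)/(27 - 4) ≡ 6/23 mod 29. 23⁻¹ ≡ 24 (mod 29), so λ ≡ 28.
  x = λ² - 4 - 27 = 784 - 31 ≡ 28; y = λ·(4 - 28) - 2 ≡ 22. → (28, 22)
8Q: (28, 22) + (27, 8). λ = (8 - 22)/(27 - 28) ≡ 15/28 mod 29. 28⁻¹ ≡ 28 (mod 29) since 28·28 = 784 ≡ 1, so λ ≡ 14.
  x = λ² - 28 - 27 = 196 - 55 ≡ 25; y = λ·(28 - 25) - 22 ≡ 20. → (25, 20)
9Q: (25, 20) + (27, 8). λ = (8 - 20)/(27 - 25) ≡ 17/2 mod 29. 2⁻¹ ≡ 15 (mod 29) since 2·15 = 30 ≡ 1, so λ ≡ 23.
  x = λ² - 25 - 27 = 529 - 52 ≡ 13; y = λ·(25 - 13) - 20 ≡ 24. → (13, 24)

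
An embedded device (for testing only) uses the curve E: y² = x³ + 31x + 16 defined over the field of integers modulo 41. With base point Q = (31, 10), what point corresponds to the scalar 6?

(0, 37)

Double-and-add on 6 = (110)₂. Start with Q = (31, 10) for the leading 1-bit.
double: tangent at (31, 10): λ = (3·31² + 31)/(2·10) ≡ 3/20. 20⁻¹ ≡ 39 (mod 41) since 20·39 = 780 ≡ 1, so λ ≡ 3·39 ≡ 35.
  x = λ² - 31 - 31 = 1225 - 62 ≡ 15; y = λ·(31 - 15) - 10 ≡ 17. → (15, 17)
add Q: (15, 17) + (31, 10). λ = (10 - 17)/(31 - 15) ≡ 34/16 mod 41. 16⁻¹ ≡ 18 (mod 41), so λ ≡ 38.
  x = λ² - 15 - 31 = 1444 - 46 ≡ 4; y = λ·(15 - 4) - 17 ≡ 32. → (4, 32)
double: tangent at (4, 32): λ = (3·4² + 31)/(2·32) ≡ 38/23. 23⁻¹ ≡ 25 (mod 41), so λ ≡ 38·25 ≡ 7.
  x = λ² - 4 - 4 = 49 - 8 ≡ 0; y = λ·(4 - 0) - 32 ≡ 37. → (0, 37)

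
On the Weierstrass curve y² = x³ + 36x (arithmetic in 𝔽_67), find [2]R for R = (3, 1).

(65, 56)

tangent at (3, 1): λ = (3·3² + 36)/(2·1) ≡ 63/2. 2⁻¹ ≡ 34 (mod 67), so λ ≡ 63·34 ≡ 65.
  x = λ² - 3 - 3 = 4225 - 6 ≡ 65; y = λ·(3 - 65) - 1 ≡ 56. → (65, 56)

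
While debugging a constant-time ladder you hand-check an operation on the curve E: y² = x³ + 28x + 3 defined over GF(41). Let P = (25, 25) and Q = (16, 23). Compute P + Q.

(37, 27)

(25, 25) + (16, 23). λ = (23 - 25)/(16 - 25) ≡ 39/32 mod 41. 32⁻¹ ≡ 9 (mod 41) since 32·9 = 288 ≡ 1, so λ ≡ 23.
  x = λ² - 25 - 16 = 529 - 41 ≡ 37; y = λ·(25 - 37) - 25 ≡ 27. → (37, 27)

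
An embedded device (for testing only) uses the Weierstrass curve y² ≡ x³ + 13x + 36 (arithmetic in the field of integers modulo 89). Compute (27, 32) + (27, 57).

The two points share x = 27 and their y-coordinates satisfy 32 + 57 ≡ 0 (mod 89), so they are inverses. Their sum is O.

O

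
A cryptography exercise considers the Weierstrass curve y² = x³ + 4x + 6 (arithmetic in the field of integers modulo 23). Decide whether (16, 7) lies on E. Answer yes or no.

y² = 7² ≡ 3; x³ + 4x + 6 = 4166 ≡ 3 (mod 23). 3 = 3.

yes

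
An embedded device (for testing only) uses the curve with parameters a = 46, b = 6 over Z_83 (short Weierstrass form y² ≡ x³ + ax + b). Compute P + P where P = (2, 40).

(47, 0)

tangent at (2, 40): λ = (3·2² + 46)/(2·40) ≡ 58/80. 80⁻¹ ≡ 55 (mod 83), so λ ≡ 58·55 ≡ 36.
  x = λ² - 2 - 2 = 1296 - 4 ≡ 47; y = λ·(2 - 47) - 40 ≡ 0. → (47, 0)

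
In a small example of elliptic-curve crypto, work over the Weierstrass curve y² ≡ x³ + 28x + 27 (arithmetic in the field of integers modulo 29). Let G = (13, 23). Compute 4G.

Repeated addition: build up to 4G.
2G: tangent at (13, 23): λ = (3·13² + 28)/(2·23) ≡ 13/17. 17⁻¹ ≡ 12 (mod 29), so λ ≡ 13·12 ≡ 11.
  x = λ² - 13 - 13 = 121 - 26 ≡ 8; y = λ·(13 - 8) - 23 ≡ 3. → (8, 3)
3G: (8, 3) + (13, 23). λ = (23 - 3)/(13 - 8) ≡ 20/5 mod 29. 5⁻¹ ≡ 6 (mod 29) since 5·6 = 30 ≡ 1, so λ ≡ 4.
  x = λ² - 8 - 13 = 16 - 21 ≡ 24; y = λ·(8 - 24) - 3 ≡ 20. → (24, 20)
4G: (24, 20) + (13, 23). λ = (23 - 20)/(13 - 24) ≡ 3/18 mod 29. 18⁻¹ ≡ 21 (mod 29), so λ ≡ 5.
  x = λ² - 24 - 13 = 25 - 37 ≡ 17; y = λ·(24 - 17) - 20 ≡ 15. → (17, 15)

(17, 15)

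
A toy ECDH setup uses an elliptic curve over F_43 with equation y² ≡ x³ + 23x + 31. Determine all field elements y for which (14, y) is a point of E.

x³ + 23x + 31 = 3097 ≡ 1 (mod 43).
Square roots of 1 mod 43: 1 and 42 (since 1² = 1 ≡ 1).

1, 42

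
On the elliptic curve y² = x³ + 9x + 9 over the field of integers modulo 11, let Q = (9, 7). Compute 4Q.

Repeated addition: build up to 4Q.
2Q: tangent at (9, 7): λ = (3·9² + 9)/(2·7) ≡ 10/3. 3⁻¹ ≡ 4 (mod 11), so λ ≡ 10·4 ≡ 7.
  x = λ² - 9 - 9 = 49 - 18 ≡ 9; y = λ·(9 - 9) - 7 ≡ 4. → (9, 4)
3Q: (9, 4) + (9, 7): same x and y₁ ≡ -y₂, so the sum is O.
4Q: O + (9, 7) = (9, 7) (identity).

(9, 7)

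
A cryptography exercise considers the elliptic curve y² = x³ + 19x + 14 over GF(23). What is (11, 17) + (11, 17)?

(3, 12)

tangent at (11, 17): λ = (3·11² + 19)/(2·17) ≡ 14/11. 11⁻¹ ≡ 21 (mod 23), so λ ≡ 14·21 ≡ 18.
  x = λ² - 11 - 11 = 324 - 22 ≡ 3; y = λ·(11 - 3) - 17 ≡ 12. → (3, 12)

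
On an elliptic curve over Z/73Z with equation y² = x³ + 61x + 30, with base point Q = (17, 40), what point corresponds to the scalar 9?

Double-and-add on 9 = (1001)₂. Start with Q = (17, 40) for the leading 1-bit.
double: tangent at (17, 40): λ = (3·17² + 61)/(2·40) ≡ 52/7. 7⁻¹ ≡ 21 (mod 73), so λ ≡ 52·21 ≡ 70.
  x = λ² - 17 - 17 = 4900 - 34 ≡ 48; y = λ·(17 - 48) - 40 ≡ 53. → (48, 53)
double: tangent at (48, 53): λ = (3·48² + 61)/(2·53) ≡ 38/33. 33⁻¹ ≡ 31 (mod 73) since 33·31 = 1023 ≡ 1, so λ ≡ 38·31 ≡ 10.
  x = λ² - 48 - 48 = 100 - 96 ≡ 4; y = λ·(48 - 4) - 53 ≡ 22. → (4, 22)
double: tangent at (4, 22): λ = (3·4² + 61)/(2·22) ≡ 36/44. 44⁻¹ ≡ 5 (mod 73), so λ ≡ 36·5 ≡ 34.
  x = λ² - 4 - 4 = 1156 - 8 ≡ 53; y = λ·(4 - 53) - 22 ≡ 64. → (53, 64)
add Q: (53, 64) + (17, 40). λ = (40 - 64)/(17 - 53) ≡ 49/37 mod 73. 37⁻¹ ≡ 2 (mod 73) since 37·2 = 74 ≡ 1, so λ ≡ 25.
  x = λ² - 53 - 17 = 625 - 70 ≡ 44; y = λ·(53 - 44) - 64 ≡ 15. → (44, 15)

(44, 15)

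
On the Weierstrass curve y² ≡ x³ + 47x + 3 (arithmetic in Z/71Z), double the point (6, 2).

(3, 61)

tangent at (6, 2): λ = (3·6² + 47)/(2·2) ≡ 13/4. 4⁻¹ ≡ 18 (mod 71), so λ ≡ 13·18 ≡ 21.
  x = λ² - 6 - 6 = 441 - 12 ≡ 3; y = λ·(6 - 3) - 2 ≡ 61. → (3, 61)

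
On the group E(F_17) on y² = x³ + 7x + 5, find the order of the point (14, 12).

2P: tangent at (14, 12): λ = (3·14² + 7)/(2·12) ≡ 0/7. 7⁻¹ ≡ 5 (mod 17), so λ ≡ 0·5 ≡ 0.
  x = λ² - 14 - 14 = 0 - 28 ≡ 6; y = λ·(14 - 6) - 12 ≡ 5. → (6, 5)
3P: (6, 5) + (14, 12). λ = (12 - 5)/(14 - 6) ≡ 7/8 mod 17. 8⁻¹ ≡ 15 (mod 17), so λ ≡ 3.
  x = λ² - 6 - 14 = 9 - 20 ≡ 6; y = λ·(6 - 6) - 5 ≡ 12. → (6, 12)
4P: (6, 12) + (14, 12). λ = (12 - 12)/(14 - 6) ≡ 0/8 mod 17. 8⁻¹ ≡ 15 (mod 17), so λ ≡ 0.
  x = λ² - 6 - 14 = 0 - 20 ≡ 14; y = λ·(6 - 14) - 12 ≡ 5. → (14, 5)
5P: (14, 5) + (14, 12): same x and y₁ ≡ -y₂, so the sum is 𝒪.
5P = 𝒪, so the order is 5.

5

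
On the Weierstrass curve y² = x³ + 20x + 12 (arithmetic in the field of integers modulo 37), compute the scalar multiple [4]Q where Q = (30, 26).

Double-and-add on 4 = (100)₂. Start with Q = (30, 26) for the leading 1-bit.
double: tangent at (30, 26): λ = (3·30² + 20)/(2·26) ≡ 19/15. 15⁻¹ ≡ 5 (mod 37), so λ ≡ 19·5 ≡ 21.
  x = λ² - 30 - 30 = 441 - 60 ≡ 11; y = λ·(30 - 11) - 26 ≡ 3. → (11, 3)
double: tangent at (11, 3): λ = (3·11² + 20)/(2·3) ≡ 13/6. 6⁻¹ ≡ 31 (mod 37) since 6·31 = 186 ≡ 1, so λ ≡ 13·31 ≡ 33.
  x = λ² - 11 - 11 = 1089 - 22 ≡ 31; y = λ·(11 - 31) - 3 ≡ 3. → (31, 3)

(31, 3)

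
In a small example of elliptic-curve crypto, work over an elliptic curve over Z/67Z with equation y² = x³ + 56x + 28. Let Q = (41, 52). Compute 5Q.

Double-and-add on 5 = (101)₂. Start with Q = (41, 52) for the leading 1-bit.
double: tangent at (41, 52): λ = (3·41² + 56)/(2·52) ≡ 7/37. 37⁻¹ ≡ 29 (mod 67) since 37·29 = 1073 ≡ 1, so λ ≡ 7·29 ≡ 2.
  x = λ² - 41 - 41 = 4 - 82 ≡ 56; y = λ·(41 - 56) - 52 ≡ 52. → (56, 52)
double: tangent at (56, 52): λ = (3·56² + 56)/(2·52) ≡ 17/37. 37⁻¹ ≡ 29 (mod 67), so λ ≡ 17·29 ≡ 24.
  x = λ² - 56 - 56 = 576 - 112 ≡ 62; y = λ·(56 - 62) - 52 ≡ 5. → (62, 5)
add Q: (62, 5) + (41, 52). λ = (52 - 5)/(41 - 62) ≡ 47/46 mod 67. 46⁻¹ ≡ 51 (mod 67) since 46·51 = 2346 ≡ 1, so λ ≡ 52.
  x = λ² - 62 - 41 = 2704 - 103 ≡ 55; y = λ·(62 - 55) - 5 ≡ 24. → (55, 24)

(55, 24)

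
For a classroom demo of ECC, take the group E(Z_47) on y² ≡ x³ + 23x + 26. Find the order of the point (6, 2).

2P: tangent at (6, 2): λ = (3·6² + 23)/(2·2) ≡ 37/4. 4⁻¹ ≡ 12 (mod 47), so λ ≡ 37·12 ≡ 21.
  x = λ² - 6 - 6 = 441 - 12 ≡ 6; y = λ·(6 - 6) - 2 ≡ 45. → (6, 45)
3P: (6, 45) + (6, 2): same x and y₁ ≡ -y₂, so the sum is 𝒪.
3P = 𝒪, so the order is 3.

3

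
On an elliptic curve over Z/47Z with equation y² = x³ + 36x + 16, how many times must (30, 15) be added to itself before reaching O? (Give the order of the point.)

12

2P: tangent at (30, 15): λ = (3·30² + 36)/(2·15) ≡ 10/30. 30⁻¹ ≡ 11 (mod 47) since 30·11 = 330 ≡ 1, so λ ≡ 10·11 ≡ 16.
  x = λ² - 30 - 30 = 256 - 60 ≡ 8; y = λ·(30 - 8) - 15 ≡ 8. → (8, 8)
3P: (8, 8) + (30, 15). λ = (15 - 8)/(30 - 8) ≡ 7/22 mod 47. 22⁻¹ ≡ 15 (mod 47) since 22·15 = 330 ≡ 1, so λ ≡ 11.
  x = λ² - 8 - 30 = 121 - 38 ≡ 36; y = λ·(8 - 36) - 8 ≡ 13. → (36, 13)
4P: (36, 13) + (30, 15). λ = (15 - 13)/(30 - 36) ≡ 2/41 mod 47. 41⁻¹ ≡ 39 (mod 47), so λ ≡ 31.
  x = λ² - 36 - 30 = 961 - 66 ≡ 2; y = λ·(36 - 2) - 13 ≡ 7. → (2, 7)
5P: (2, 7) + (30, 15). λ = (15 - 7)/(30 - 2) ≡ 8/28 mod 47. 28⁻¹ ≡ 42 (mod 47) since 28·42 = 1176 ≡ 1, so λ ≡ 7.
  x = λ² - 2 - 30 = 49 - 32 ≡ 17; y = λ·(2 - 17) - 7 ≡ 29. → (17, 29)
6P: (17, 29) + (30, 15). λ = (15 - 29)/(30 - 17) ≡ 33/13 mod 47. 13⁻¹ ≡ 29 (mod 47) since 13·29 = 377 ≡ 1, so λ ≡ 17.
  x = λ² - 17 - 30 = 289 - 47 ≡ 7; y = λ·(17 - 7) - 29 ≡ 0. → (7, 0)
7P: (7, 0) + (30, 15). λ = (15 - 0)/(30 - 7) ≡ 15/23 mod 47. 23⁻¹ ≡ 45 (mod 47) since 23·45 = 1035 ≡ 1, so λ ≡ 17.
  x = λ² - 7 - 30 = 289 - 37 ≡ 17; y = λ·(7 - 17) - 0 ≡ 18. → (17, 18)
8P: (17, 18) + (30, 15). λ = (15 - 18)/(30 - 17) ≡ 44/13 mod 47. 13⁻¹ ≡ 29 (mod 47), so λ ≡ 7.
  x = λ² - 17 - 30 = 49 - 47 ≡ 2; y = λ·(17 - 2) - 18 ≡ 40. → (2, 40)
9P: (2, 40) + (30, 15). λ = (15 - 40)/(30 - 2) ≡ 22/28 mod 47. 28⁻¹ ≡ 42 (mod 47), so λ ≡ 31.
  x = λ² - 2 - 30 = 961 - 32 ≡ 36; y = λ·(2 - 36) - 40 ≡ 34. → (36, 34)
10P: (36, 34) + (30, 15). λ = (15 - 34)/(30 - 36) ≡ 28/41 mod 47. 41⁻¹ ≡ 39 (mod 47), so λ ≡ 11.
  x = λ² - 36 - 30 = 121 - 66 ≡ 8; y = λ·(36 - 8) - 34 ≡ 39. → (8, 39)
11P: (8, 39) + (30, 15). λ = (15 - 39)/(30 - 8) ≡ 23/22 mod 47. 22⁻¹ ≡ 15 (mod 47), so λ ≡ 16.
  x = λ² - 8 - 30 = 256 - 38 ≡ 30; y = λ·(8 - 30) - 39 ≡ 32. → (30, 32)
12P: (30, 32) + (30, 15): same x and y₁ ≡ -y₂, so the sum is O.
12P = O, so the order is 12.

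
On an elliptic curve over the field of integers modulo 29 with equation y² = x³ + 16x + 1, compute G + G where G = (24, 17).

(6, 9)

tangent at (24, 17): λ = (3·24² + 16)/(2·17) ≡ 4/5. 5⁻¹ ≡ 6 (mod 29), so λ ≡ 4·6 ≡ 24.
  x = λ² - 24 - 24 = 576 - 48 ≡ 6; y = λ·(24 - 6) - 17 ≡ 9. → (6, 9)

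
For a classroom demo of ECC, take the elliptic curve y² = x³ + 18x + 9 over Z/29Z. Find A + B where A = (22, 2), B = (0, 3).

(22, 2) + (0, 3). λ = (3 - 2)/(0 - 22) ≡ 1/7 mod 29. 7⁻¹ ≡ 25 (mod 29) since 7·25 = 175 ≡ 1, so λ ≡ 25.
  x = λ² - 22 - 0 = 625 - 22 ≡ 23; y = λ·(22 - 23) - 2 ≡ 2. → (23, 2)

(23, 2)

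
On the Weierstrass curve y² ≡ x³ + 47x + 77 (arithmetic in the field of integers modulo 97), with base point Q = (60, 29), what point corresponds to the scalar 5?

Double-and-add on 5 = (101)₂. Start with Q = (60, 29) for the leading 1-bit.
double: tangent at (60, 29): λ = (3·60² + 47)/(2·29) ≡ 80/58. 58⁻¹ ≡ 92 (mod 97), so λ ≡ 80·92 ≡ 85.
  x = λ² - 60 - 60 = 7225 - 120 ≡ 24; y = λ·(60 - 24) - 29 ≡ 24. → (24, 24)
double: tangent at (24, 24): λ = (3·24² + 47)/(2·24) ≡ 29/48. 48⁻¹ ≡ 95 (mod 97), so λ ≡ 29·95 ≡ 39.
  x = λ² - 24 - 24 = 1521 - 48 ≡ 18; y = λ·(24 - 18) - 24 ≡ 16. → (18, 16)
add Q: (18, 16) + (60, 29). λ = (29 - 16)/(60 - 18) ≡ 13/42 mod 97. 42⁻¹ ≡ 67 (mod 97) since 42·67 = 2814 ≡ 1, so λ ≡ 95.
  x = λ² - 18 - 60 = 9025 - 78 ≡ 23; y = λ·(18 - 23) - 16 ≡ 91. → (23, 91)

(23, 91)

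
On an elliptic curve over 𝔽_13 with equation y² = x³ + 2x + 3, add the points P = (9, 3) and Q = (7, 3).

(9, 3) + (7, 3). λ = (3 - 3)/(7 - 9) ≡ 0/11 mod 13. 11⁻¹ ≡ 6 (mod 13) since 11·6 = 66 ≡ 1, so λ ≡ 0.
  x = λ² - 9 - 7 = 0 - 16 ≡ 10; y = λ·(9 - 10) - 3 ≡ 10. → (10, 10)

(10, 10)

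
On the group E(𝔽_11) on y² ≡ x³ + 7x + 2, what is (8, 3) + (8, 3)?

tangent at (8, 3): λ = (3·8² + 7)/(2·3) ≡ 1/6. 6⁻¹ ≡ 2 (mod 11), so λ ≡ 1·2 ≡ 2.
  x = λ² - 8 - 8 = 4 - 16 ≡ 10; y = λ·(8 - 10) - 3 ≡ 4. → (10, 4)

(10, 4)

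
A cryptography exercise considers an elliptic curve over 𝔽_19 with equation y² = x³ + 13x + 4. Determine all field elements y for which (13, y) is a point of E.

none

x³ + 13x + 4 = 2370 ≡ 14 (mod 19).
14 is a non-residue mod 19; no y exists.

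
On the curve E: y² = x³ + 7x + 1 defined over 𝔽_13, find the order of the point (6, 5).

2P: tangent at (6, 5): λ = (3·6² + 7)/(2·5) ≡ 11/10. 10⁻¹ ≡ 4 (mod 13) since 10·4 = 40 ≡ 1, so λ ≡ 11·4 ≡ 5.
  x = λ² - 6 - 6 = 25 - 12 ≡ 0; y = λ·(6 - 0) - 5 ≡ 12. → (0, 12)
3P: (0, 12) + (6, 5). λ = (5 - 12)/(6 - 0) ≡ 6/6 mod 13. 6⁻¹ ≡ 11 (mod 13) since 6·11 = 66 ≡ 1, so λ ≡ 1.
  x = λ² - 0 - 6 = 1 - 6 ≡ 8; y = λ·(0 - 8) - 12 ≡ 6. → (8, 6)
4P: (8, 6) + (6, 5). λ = (5 - 6)/(6 - 8) ≡ 12/11 mod 13. 11⁻¹ ≡ 6 (mod 13), so λ ≡ 7.
  x = λ² - 8 - 6 = 49 - 14 ≡ 9; y = λ·(8 - 9) - 6 ≡ 0. → (9, 0)
5P: (9, 0) + (6, 5). λ = (5 - 0)/(6 - 9) ≡ 5/10 mod 13. 10⁻¹ ≡ 4 (mod 13), so λ ≡ 7.
  x = λ² - 9 - 6 = 49 - 15 ≡ 8; y = λ·(9 - 8) - 0 ≡ 7. → (8, 7)
6P: (8, 7) + (6, 5). λ = (5 - 7)/(6 - 8) ≡ 11/11 mod 13. 11⁻¹ ≡ 6 (mod 13) since 11·6 = 66 ≡ 1, so λ ≡ 1.
  x = λ² - 8 - 6 = 1 - 14 ≡ 0; y = λ·(8 - 0) - 7 ≡ 1. → (0, 1)
7P: (0, 1) + (6, 5). λ = (5 - 1)/(6 - 0) ≡ 4/6 mod 13. 6⁻¹ ≡ 11 (mod 13), so λ ≡ 5.
  x = λ² - 0 - 6 = 25 - 6 ≡ 6; y = λ·(0 - 6) - 1 ≡ 8. → (6, 8)
8P: (6, 8) + (6, 5): same x and y₁ ≡ -y₂, so the sum is ∞.
8P = ∞, so the order is 8.

8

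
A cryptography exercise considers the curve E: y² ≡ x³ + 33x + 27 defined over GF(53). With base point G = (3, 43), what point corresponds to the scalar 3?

Repeated addition: build up to 3G.
2G: tangent at (3, 43): λ = (3·3² + 33)/(2·43) ≡ 7/33. 33⁻¹ ≡ 45 (mod 53) since 33·45 = 1485 ≡ 1, so λ ≡ 7·45 ≡ 50.
  x = λ² - 3 - 3 = 2500 - 6 ≡ 3; y = λ·(3 - 3) - 43 ≡ 10. → (3, 10)
3G: (3, 10) + (3, 43): same x and y₁ ≡ -y₂, so the sum is O.

O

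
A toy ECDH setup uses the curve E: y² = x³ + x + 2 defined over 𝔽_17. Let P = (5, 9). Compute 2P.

tangent at (5, 9): λ = (3·5² + 1)/(2·9) ≡ 8/1. 1⁻¹ ≡ 1 (mod 17), so λ ≡ 8·1 ≡ 8.
  x = λ² - 5 - 5 = 64 - 10 ≡ 3; y = λ·(5 - 3) - 9 ≡ 7. → (3, 7)

(3, 7)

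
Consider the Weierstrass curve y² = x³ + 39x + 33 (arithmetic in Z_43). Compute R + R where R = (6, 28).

tangent at (6, 28): λ = (3·6² + 39)/(2·28) ≡ 18/13. 13⁻¹ ≡ 10 (mod 43), so λ ≡ 18·10 ≡ 8.
  x = λ² - 6 - 6 = 64 - 12 ≡ 9; y = λ·(6 - 9) - 28 ≡ 34. → (9, 34)

(9, 34)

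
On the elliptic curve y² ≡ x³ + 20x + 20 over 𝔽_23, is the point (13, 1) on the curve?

y² = 1² ≡ 1; x³ + 20x + 20 = 2477 ≡ 16 (mod 23). 1 ≠ 16.

no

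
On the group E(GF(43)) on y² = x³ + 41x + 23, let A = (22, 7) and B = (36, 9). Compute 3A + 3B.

(34, 0)

First 3A:
Repeated addition: build up to 3A.
2A: tangent at (22, 7): λ = (3·22² + 41)/(2·7) ≡ 31/14. 14⁻¹ ≡ 40 (mod 43), so λ ≡ 31·40 ≡ 36.
  x = λ² - 22 - 22 = 1296 - 44 ≡ 5; y = λ·(22 - 5) - 7 ≡ 3. → (5, 3)
3A: (5, 3) + (22, 7). λ = (7 - 3)/(22 - 5) ≡ 4/17 mod 43. 17⁻¹ ≡ 38 (mod 43) since 17·38 = 646 ≡ 1, so λ ≡ 23.
  x = λ² - 5 - 22 = 529 - 27 ≡ 29; y = λ·(5 - 29) - 3 ≡ 4. → (29, 4)
3A = (29, 4).
Next 3B:
Repeated addition: build up to 3B.
2B: tangent at (36, 9): λ = (3·36² + 41)/(2·9) ≡ 16/18. 18⁻¹ ≡ 12 (mod 43), so λ ≡ 16·12 ≡ 20.
  x = λ² - 36 - 36 = 400 - 72 ≡ 27; y = λ·(36 - 27) - 9 ≡ 42. → (27, 42)
3B: (27, 42) + (36, 9). λ = (9 - 42)/(36 - 27) ≡ 10/9 mod 43. 9⁻¹ ≡ 24 (mod 43) since 9·24 = 216 ≡ 1, so λ ≡ 25.
  x = λ² - 27 - 36 = 625 - 63 ≡ 3; y = λ·(27 - 3) - 42 ≡ 42. → (3, 42)
3B = (3, 42).
Finally 3A + 3B:
(29, 4) + (3, 42). λ = (42 - 4)/(3 - 29) ≡ 38/17 mod 43. 17⁻¹ ≡ 38 (mod 43), so λ ≡ 25.
  x = λ² - 29 - 3 = 625 - 32 ≡ 34; y = λ·(29 - 34) - 4 ≡ 0. → (34, 0)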